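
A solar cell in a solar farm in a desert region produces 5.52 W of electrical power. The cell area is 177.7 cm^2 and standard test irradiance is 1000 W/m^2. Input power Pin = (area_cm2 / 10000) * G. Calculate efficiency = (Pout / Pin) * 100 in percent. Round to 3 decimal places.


First compute the input power:
  Pin = area_cm2 / 10000 * G = 177.7 / 10000 * 1000 = 17.77 W
Then compute efficiency:
  Efficiency = (Pout / Pin) * 100 = (5.52 / 17.77) * 100
  Efficiency = 31.064%

31.064


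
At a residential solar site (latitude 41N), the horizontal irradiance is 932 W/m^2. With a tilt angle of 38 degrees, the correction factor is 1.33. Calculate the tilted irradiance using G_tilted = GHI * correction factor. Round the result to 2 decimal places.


Identify the given values:
  GHI = 932 W/m^2, tilt correction factor = 1.33
Apply the formula G_tilted = GHI * factor:
  G_tilted = 932 * 1.33
  G_tilted = 1239.56 W/m^2

1239.56


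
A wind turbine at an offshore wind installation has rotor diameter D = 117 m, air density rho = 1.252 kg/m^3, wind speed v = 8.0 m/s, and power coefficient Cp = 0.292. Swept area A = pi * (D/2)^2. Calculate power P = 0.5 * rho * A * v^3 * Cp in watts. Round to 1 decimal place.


Step 1 -- Compute swept area:
  A = pi * (D/2)^2 = pi * (117/2)^2 = 10751.32 m^2
Step 2 -- Apply wind power equation:
  P = 0.5 * rho * A * v^3 * Cp
  v^3 = 8.0^3 = 512.0
  P = 0.5 * 1.252 * 10751.32 * 512.0 * 0.292
  P = 1006210.3 W

1006210.3


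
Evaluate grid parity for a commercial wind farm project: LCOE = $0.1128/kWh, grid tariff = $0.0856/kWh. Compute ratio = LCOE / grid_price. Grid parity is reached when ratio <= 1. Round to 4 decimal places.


Compare LCOE to grid price:
  LCOE = $0.1128/kWh, Grid price = $0.0856/kWh
  Ratio = LCOE / grid_price = 0.1128 / 0.0856 = 1.3178
  Grid parity achieved (ratio <= 1)? no

1.3178


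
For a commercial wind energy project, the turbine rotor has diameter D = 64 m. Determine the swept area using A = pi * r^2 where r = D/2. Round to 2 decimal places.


Compute the rotor radius:
  r = D / 2 = 64 / 2 = 32.0 m
Calculate swept area:
  A = pi * r^2 = pi * 32.0^2
  A = 3216.99 m^2

3216.99


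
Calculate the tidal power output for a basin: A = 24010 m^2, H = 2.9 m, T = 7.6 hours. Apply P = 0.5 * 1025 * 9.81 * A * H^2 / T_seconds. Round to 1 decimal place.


Convert period to seconds: T = 7.6 * 3600 = 27360.0 s
H^2 = 2.9^2 = 8.41
P = 0.5 * rho * g * A * H^2 / T
P = 0.5 * 1025 * 9.81 * 24010 * 8.41 / 27360.0
P = 37105.2 W

37105.2


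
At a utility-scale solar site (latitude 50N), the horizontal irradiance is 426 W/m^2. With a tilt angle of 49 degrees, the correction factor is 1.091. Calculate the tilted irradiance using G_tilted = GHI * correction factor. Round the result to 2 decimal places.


Identify the given values:
  GHI = 426 W/m^2, tilt correction factor = 1.091
Apply the formula G_tilted = GHI * factor:
  G_tilted = 426 * 1.091
  G_tilted = 464.77 W/m^2

464.77


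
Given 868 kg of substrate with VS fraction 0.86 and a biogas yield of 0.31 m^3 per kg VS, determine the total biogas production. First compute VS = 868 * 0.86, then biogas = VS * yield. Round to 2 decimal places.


Compute volatile solids:
  VS = mass * VS_fraction = 868 * 0.86 = 746.48 kg
Calculate biogas volume:
  Biogas = VS * specific_yield = 746.48 * 0.31
  Biogas = 231.41 m^3

231.41


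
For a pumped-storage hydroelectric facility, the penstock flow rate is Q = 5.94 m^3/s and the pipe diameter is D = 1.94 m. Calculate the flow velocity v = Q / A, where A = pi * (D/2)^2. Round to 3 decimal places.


Compute pipe cross-sectional area:
  A = pi * (D/2)^2 = pi * (1.94/2)^2 = 2.9559 m^2
Calculate velocity:
  v = Q / A = 5.94 / 2.9559
  v = 2.010 m/s

2.010


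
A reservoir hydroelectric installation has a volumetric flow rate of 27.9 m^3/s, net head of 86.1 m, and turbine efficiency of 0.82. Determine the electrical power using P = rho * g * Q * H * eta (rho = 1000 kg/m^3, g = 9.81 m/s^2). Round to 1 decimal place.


Apply the hydropower formula P = rho * g * Q * H * eta
rho * g = 1000 * 9.81 = 9810.0
P = 9810.0 * 27.9 * 86.1 * 0.82
P = 19323696.8 W

19323696.8


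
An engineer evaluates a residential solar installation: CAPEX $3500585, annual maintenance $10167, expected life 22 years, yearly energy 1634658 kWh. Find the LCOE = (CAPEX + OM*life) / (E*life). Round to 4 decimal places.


Total cost = CAPEX + OM * lifetime = 3500585 + 10167 * 22 = 3500585 + 223674 = 3724259
Total generation = annual * lifetime = 1634658 * 22 = 35962476 kWh
LCOE = 3724259 / 35962476
LCOE = 0.1036 $/kWh

0.1036


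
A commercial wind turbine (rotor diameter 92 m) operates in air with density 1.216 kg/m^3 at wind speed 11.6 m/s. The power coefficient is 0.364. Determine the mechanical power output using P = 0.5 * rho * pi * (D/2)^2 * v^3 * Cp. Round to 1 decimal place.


Step 1 -- Compute swept area:
  A = pi * (D/2)^2 = pi * (92/2)^2 = 6647.61 m^2
Step 2 -- Apply wind power equation:
  P = 0.5 * rho * A * v^3 * Cp
  v^3 = 11.6^3 = 1560.896
  P = 0.5 * 1.216 * 6647.61 * 1560.896 * 0.364
  P = 2296383.8 W

2296383.8


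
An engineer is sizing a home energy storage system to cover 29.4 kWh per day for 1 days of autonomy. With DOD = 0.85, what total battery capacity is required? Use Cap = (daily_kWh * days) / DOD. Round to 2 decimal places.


Total energy needed = daily * days = 29.4 * 1 = 29.4 kWh
Account for depth of discharge:
  Cap = total_energy / DOD = 29.4 / 0.85
  Cap = 34.59 kWh

34.59


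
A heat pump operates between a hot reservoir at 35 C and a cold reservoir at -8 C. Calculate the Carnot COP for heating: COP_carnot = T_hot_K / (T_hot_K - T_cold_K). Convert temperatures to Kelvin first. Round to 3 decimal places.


Convert to Kelvin:
  T_hot = 35 + 273.15 = 308.15 K
  T_cold = -8 + 273.15 = 265.15 K
Apply Carnot COP formula:
  COP = T_hot_K / (T_hot_K - T_cold_K) = 308.15 / 43.0
  COP = 7.166

7.166


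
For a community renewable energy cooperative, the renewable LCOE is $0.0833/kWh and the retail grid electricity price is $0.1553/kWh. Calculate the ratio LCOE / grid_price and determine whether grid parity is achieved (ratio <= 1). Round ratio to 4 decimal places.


Compare LCOE to grid price:
  LCOE = $0.0833/kWh, Grid price = $0.1553/kWh
  Ratio = LCOE / grid_price = 0.0833 / 0.1553 = 0.5364
  Grid parity achieved (ratio <= 1)? yes

0.5364


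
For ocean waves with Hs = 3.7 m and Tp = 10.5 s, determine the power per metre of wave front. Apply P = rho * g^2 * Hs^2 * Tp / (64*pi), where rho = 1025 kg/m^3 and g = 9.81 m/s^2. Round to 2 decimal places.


Apply wave power formula:
  g^2 = 9.81^2 = 96.2361
  Hs^2 = 3.7^2 = 13.69
  Numerator = rho * g^2 * Hs^2 * Tp = 1025 * 96.2361 * 13.69 * 10.5 = 14179294.65
  Denominator = 64 * pi = 201.0619
  P = 14179294.65 / 201.0619 = 70522.03 W/m

70522.03


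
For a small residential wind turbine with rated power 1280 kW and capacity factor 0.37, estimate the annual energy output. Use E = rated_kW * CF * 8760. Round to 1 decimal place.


Annual energy = rated_kW * capacity_factor * hours_per_year
Given: P_rated = 1280 kW, CF = 0.37, hours = 8760
E = 1280 * 0.37 * 8760
E = 4148736.0 kWh

4148736.0


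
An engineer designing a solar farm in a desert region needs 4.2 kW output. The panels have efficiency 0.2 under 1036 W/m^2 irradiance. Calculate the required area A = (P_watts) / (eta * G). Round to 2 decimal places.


Convert target power to watts: P = 4.2 * 1000 = 4200.0 W
Compute denominator: eta * G = 0.2 * 1036 = 207.2
Required area A = P / (eta * G) = 4200.0 / 207.2
A = 20.27 m^2

20.27


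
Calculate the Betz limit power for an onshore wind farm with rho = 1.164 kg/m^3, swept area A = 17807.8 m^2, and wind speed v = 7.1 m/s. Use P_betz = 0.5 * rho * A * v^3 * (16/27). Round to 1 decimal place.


The Betz coefficient Cp_max = 16/27 = 0.5926
v^3 = 7.1^3 = 357.911
P_betz = 0.5 * rho * A * v^3 * Cp_max
P_betz = 0.5 * 1.164 * 17807.8 * 357.911 * 0.5926
P_betz = 2198186.4 W

2198186.4


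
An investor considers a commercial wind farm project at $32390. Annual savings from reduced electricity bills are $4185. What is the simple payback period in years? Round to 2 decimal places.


Simple payback period = initial cost / annual savings
Payback = 32390 / 4185
Payback = 7.74 years

7.74


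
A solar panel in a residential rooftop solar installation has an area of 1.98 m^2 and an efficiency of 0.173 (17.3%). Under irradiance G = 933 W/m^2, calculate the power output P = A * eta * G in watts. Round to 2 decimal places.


Use the solar power formula P = A * eta * G.
Given: A = 1.98 m^2, eta = 0.173, G = 933 W/m^2
P = 1.98 * 0.173 * 933
P = 319.59 W

319.59


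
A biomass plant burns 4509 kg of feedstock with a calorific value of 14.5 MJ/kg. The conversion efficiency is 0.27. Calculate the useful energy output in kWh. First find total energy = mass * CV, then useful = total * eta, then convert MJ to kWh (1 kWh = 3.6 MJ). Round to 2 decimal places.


Total energy = mass * CV = 4509 * 14.5 = 65380.5 MJ
Useful energy = total * eta = 65380.5 * 0.27 = 17652.74 MJ
Convert to kWh: 17652.74 / 3.6
Useful energy = 4903.54 kWh

4903.54


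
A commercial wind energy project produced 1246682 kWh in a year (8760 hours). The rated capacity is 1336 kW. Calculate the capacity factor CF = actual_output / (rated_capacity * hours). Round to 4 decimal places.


Capacity factor = actual output / maximum possible output
Maximum possible = rated * hours = 1336 * 8760 = 11703360 kWh
CF = 1246682 / 11703360
CF = 0.1065

0.1065


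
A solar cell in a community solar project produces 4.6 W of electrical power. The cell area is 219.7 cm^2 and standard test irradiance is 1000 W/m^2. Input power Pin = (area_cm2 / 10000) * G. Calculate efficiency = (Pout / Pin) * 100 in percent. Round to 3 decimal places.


First compute the input power:
  Pin = area_cm2 / 10000 * G = 219.7 / 10000 * 1000 = 21.97 W
Then compute efficiency:
  Efficiency = (Pout / Pin) * 100 = (4.6 / 21.97) * 100
  Efficiency = 20.938%

20.938


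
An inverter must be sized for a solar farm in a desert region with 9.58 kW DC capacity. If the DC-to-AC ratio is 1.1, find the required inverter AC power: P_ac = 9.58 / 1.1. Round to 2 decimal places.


The inverter AC capacity is determined by the DC/AC ratio.
Given: P_dc = 9.58 kW, DC/AC ratio = 1.1
P_ac = P_dc / ratio = 9.58 / 1.1
P_ac = 8.71 kW

8.71


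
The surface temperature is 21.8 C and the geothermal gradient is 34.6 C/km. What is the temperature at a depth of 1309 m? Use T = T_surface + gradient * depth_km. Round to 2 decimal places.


Convert depth to km: 1309 / 1000 = 1.309 km
Temperature increase = gradient * depth_km = 34.6 * 1.309 = 45.29 C
Temperature at depth = T_surface + delta_T = 21.8 + 45.29
T = 67.09 C

67.09


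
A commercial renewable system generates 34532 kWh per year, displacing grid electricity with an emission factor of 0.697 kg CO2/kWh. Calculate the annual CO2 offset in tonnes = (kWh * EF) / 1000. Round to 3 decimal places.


CO2 offset in kg = generation * emission_factor
CO2 offset = 34532 * 0.697 = 24068.8 kg
Convert to tonnes:
  CO2 offset = 24068.8 / 1000 = 24.069 tonnes

24.069


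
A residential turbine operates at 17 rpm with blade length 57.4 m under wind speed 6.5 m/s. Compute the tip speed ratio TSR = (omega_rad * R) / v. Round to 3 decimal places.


Convert rotational speed to rad/s:
  omega = 17 * 2 * pi / 60 = 1.7802 rad/s
Compute tip speed:
  v_tip = omega * R = 1.7802 * 57.4 = 102.186 m/s
Tip speed ratio:
  TSR = v_tip / v_wind = 102.186 / 6.5 = 15.721

15.721


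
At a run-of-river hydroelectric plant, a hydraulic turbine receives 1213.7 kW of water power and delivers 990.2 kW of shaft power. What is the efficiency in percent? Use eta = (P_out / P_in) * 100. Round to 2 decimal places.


Turbine efficiency = (output power / input power) * 100
eta = (990.2 / 1213.7) * 100
eta = 81.59%

81.59


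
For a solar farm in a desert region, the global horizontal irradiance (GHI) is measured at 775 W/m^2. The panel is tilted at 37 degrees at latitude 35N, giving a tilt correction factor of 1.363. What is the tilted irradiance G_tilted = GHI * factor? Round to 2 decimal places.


Identify the given values:
  GHI = 775 W/m^2, tilt correction factor = 1.363
Apply the formula G_tilted = GHI * factor:
  G_tilted = 775 * 1.363
  G_tilted = 1056.33 W/m^2

1056.33


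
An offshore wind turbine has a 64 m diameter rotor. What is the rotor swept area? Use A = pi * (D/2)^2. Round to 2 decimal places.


Compute the rotor radius:
  r = D / 2 = 64 / 2 = 32.0 m
Calculate swept area:
  A = pi * r^2 = pi * 32.0^2
  A = 3216.99 m^2

3216.99


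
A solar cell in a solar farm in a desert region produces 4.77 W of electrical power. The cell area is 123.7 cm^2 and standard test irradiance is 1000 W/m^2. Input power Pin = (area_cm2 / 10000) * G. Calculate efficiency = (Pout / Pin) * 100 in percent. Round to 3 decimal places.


First compute the input power:
  Pin = area_cm2 / 10000 * G = 123.7 / 10000 * 1000 = 12.37 W
Then compute efficiency:
  Efficiency = (Pout / Pin) * 100 = (4.77 / 12.37) * 100
  Efficiency = 38.561%

38.561


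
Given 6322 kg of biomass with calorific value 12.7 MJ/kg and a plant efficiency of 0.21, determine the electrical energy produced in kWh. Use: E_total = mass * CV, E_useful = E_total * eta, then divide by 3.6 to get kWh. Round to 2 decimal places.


Total energy = mass * CV = 6322 * 12.7 = 80289.4 MJ
Useful energy = total * eta = 80289.4 * 0.21 = 16860.77 MJ
Convert to kWh: 16860.77 / 3.6
Useful energy = 4683.55 kWh

4683.55


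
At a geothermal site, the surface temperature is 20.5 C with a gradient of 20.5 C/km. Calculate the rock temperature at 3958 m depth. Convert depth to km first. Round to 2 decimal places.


Convert depth to km: 3958 / 1000 = 3.958 km
Temperature increase = gradient * depth_km = 20.5 * 3.958 = 81.14 C
Temperature at depth = T_surface + delta_T = 20.5 + 81.14
T = 101.64 C

101.64


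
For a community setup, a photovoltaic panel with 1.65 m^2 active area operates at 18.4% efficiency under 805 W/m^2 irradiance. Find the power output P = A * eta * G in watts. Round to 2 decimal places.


Use the solar power formula P = A * eta * G.
Given: A = 1.65 m^2, eta = 0.184, G = 805 W/m^2
P = 1.65 * 0.184 * 805
P = 244.40 W

244.40


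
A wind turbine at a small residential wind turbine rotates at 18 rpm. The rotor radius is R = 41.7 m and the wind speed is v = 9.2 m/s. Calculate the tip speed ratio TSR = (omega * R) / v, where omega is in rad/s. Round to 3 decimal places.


Convert rotational speed to rad/s:
  omega = 18 * 2 * pi / 60 = 1.885 rad/s
Compute tip speed:
  v_tip = omega * R = 1.885 * 41.7 = 78.603 m/s
Tip speed ratio:
  TSR = v_tip / v_wind = 78.603 / 9.2 = 8.544

8.544


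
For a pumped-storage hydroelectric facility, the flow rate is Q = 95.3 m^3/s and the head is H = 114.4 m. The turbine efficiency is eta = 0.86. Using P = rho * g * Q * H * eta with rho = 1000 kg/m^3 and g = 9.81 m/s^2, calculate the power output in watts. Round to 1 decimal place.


Apply the hydropower formula P = rho * g * Q * H * eta
rho * g = 1000 * 9.81 = 9810.0
P = 9810.0 * 95.3 * 114.4 * 0.86
P = 91978512.9 W

91978512.9


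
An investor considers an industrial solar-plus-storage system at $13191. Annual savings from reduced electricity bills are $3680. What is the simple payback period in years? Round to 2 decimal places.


Simple payback period = initial cost / annual savings
Payback = 13191 / 3680
Payback = 3.58 years

3.58


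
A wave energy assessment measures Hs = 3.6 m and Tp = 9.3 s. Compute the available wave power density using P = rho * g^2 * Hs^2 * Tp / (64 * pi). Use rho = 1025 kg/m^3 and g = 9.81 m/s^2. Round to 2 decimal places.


Apply wave power formula:
  g^2 = 9.81^2 = 96.2361
  Hs^2 = 3.6^2 = 12.96
  Numerator = rho * g^2 * Hs^2 * Tp = 1025 * 96.2361 * 12.96 * 9.3 = 11889123.28
  Denominator = 64 * pi = 201.0619
  P = 11889123.28 / 201.0619 = 59131.65 W/m

59131.65


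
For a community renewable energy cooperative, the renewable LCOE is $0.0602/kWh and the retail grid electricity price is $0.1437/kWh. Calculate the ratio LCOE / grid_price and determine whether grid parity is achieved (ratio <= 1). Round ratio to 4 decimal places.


Compare LCOE to grid price:
  LCOE = $0.0602/kWh, Grid price = $0.1437/kWh
  Ratio = LCOE / grid_price = 0.0602 / 0.1437 = 0.4189
  Grid parity achieved (ratio <= 1)? yes

0.4189


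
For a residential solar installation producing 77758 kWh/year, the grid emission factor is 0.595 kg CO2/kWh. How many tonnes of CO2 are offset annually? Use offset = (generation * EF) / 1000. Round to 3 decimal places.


CO2 offset in kg = generation * emission_factor
CO2 offset = 77758 * 0.595 = 46266.01 kg
Convert to tonnes:
  CO2 offset = 46266.01 / 1000 = 46.266 tonnes

46.266


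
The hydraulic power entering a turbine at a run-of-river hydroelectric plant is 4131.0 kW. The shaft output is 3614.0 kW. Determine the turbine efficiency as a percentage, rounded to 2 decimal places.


Turbine efficiency = (output power / input power) * 100
eta = (3614.0 / 4131.0) * 100
eta = 87.48%

87.48


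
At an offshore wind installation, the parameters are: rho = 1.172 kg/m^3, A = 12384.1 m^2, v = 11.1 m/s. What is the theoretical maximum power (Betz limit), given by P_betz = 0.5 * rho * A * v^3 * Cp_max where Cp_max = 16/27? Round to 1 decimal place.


The Betz coefficient Cp_max = 16/27 = 0.5926
v^3 = 11.1^3 = 1367.631
P_betz = 0.5 * rho * A * v^3 * Cp_max
P_betz = 0.5 * 1.172 * 12384.1 * 1367.631 * 0.5926
P_betz = 5881488.1 W

5881488.1


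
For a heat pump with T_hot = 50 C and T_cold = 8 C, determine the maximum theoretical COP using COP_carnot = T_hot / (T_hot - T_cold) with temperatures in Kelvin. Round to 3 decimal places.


Convert to Kelvin:
  T_hot = 50 + 273.15 = 323.15 K
  T_cold = 8 + 273.15 = 281.15 K
Apply Carnot COP formula:
  COP = T_hot_K / (T_hot_K - T_cold_K) = 323.15 / 42.0
  COP = 7.694

7.694


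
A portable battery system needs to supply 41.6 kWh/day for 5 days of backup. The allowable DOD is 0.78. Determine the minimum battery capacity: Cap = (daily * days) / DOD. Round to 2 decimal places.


Total energy needed = daily * days = 41.6 * 5 = 208.0 kWh
Account for depth of discharge:
  Cap = total_energy / DOD = 208.0 / 0.78
  Cap = 266.67 kWh

266.67


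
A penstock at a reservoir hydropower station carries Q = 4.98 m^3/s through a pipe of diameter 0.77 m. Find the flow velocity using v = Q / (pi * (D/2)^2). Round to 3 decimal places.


Compute pipe cross-sectional area:
  A = pi * (D/2)^2 = pi * (0.77/2)^2 = 0.4657 m^2
Calculate velocity:
  v = Q / A = 4.98 / 0.4657
  v = 10.694 m/s

10.694


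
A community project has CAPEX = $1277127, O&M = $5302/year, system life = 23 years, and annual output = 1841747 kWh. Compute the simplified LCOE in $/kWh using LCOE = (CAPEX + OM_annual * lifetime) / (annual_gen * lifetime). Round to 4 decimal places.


Total cost = CAPEX + OM * lifetime = 1277127 + 5302 * 23 = 1277127 + 121946 = 1399073
Total generation = annual * lifetime = 1841747 * 23 = 42360181 kWh
LCOE = 1399073 / 42360181
LCOE = 0.0330 $/kWh

0.0330


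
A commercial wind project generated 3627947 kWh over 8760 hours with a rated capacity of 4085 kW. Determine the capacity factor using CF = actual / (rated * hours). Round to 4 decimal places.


Capacity factor = actual output / maximum possible output
Maximum possible = rated * hours = 4085 * 8760 = 35784600 kWh
CF = 3627947 / 35784600
CF = 0.1014

0.1014


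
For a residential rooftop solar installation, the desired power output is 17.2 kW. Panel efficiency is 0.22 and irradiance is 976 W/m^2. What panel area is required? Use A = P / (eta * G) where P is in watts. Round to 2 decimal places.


Convert target power to watts: P = 17.2 * 1000 = 17200.0 W
Compute denominator: eta * G = 0.22 * 976 = 214.72
Required area A = P / (eta * G) = 17200.0 / 214.72
A = 80.10 m^2

80.10


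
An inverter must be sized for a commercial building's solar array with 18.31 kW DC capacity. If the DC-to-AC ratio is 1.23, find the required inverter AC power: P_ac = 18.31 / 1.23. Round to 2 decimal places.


The inverter AC capacity is determined by the DC/AC ratio.
Given: P_dc = 18.31 kW, DC/AC ratio = 1.23
P_ac = P_dc / ratio = 18.31 / 1.23
P_ac = 14.89 kW

14.89


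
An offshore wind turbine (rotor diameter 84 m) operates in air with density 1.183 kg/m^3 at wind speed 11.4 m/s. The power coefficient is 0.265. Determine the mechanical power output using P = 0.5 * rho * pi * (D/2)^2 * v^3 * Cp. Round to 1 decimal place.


Step 1 -- Compute swept area:
  A = pi * (D/2)^2 = pi * (84/2)^2 = 5541.77 m^2
Step 2 -- Apply wind power equation:
  P = 0.5 * rho * A * v^3 * Cp
  v^3 = 11.4^3 = 1481.544
  P = 0.5 * 1.183 * 5541.77 * 1481.544 * 0.265
  P = 1286955.8 W

1286955.8


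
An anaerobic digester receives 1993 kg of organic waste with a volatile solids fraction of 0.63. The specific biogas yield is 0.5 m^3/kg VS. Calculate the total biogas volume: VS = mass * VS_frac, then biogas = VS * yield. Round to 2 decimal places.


Compute volatile solids:
  VS = mass * VS_fraction = 1993 * 0.63 = 1255.59 kg
Calculate biogas volume:
  Biogas = VS * specific_yield = 1255.59 * 0.5
  Biogas = 627.80 m^3

627.80


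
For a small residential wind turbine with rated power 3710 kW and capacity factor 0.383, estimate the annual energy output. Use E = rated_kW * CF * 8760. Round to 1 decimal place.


Annual energy = rated_kW * capacity_factor * hours_per_year
Given: P_rated = 3710 kW, CF = 0.383, hours = 8760
E = 3710 * 0.383 * 8760
E = 12447346.8 kWh

12447346.8


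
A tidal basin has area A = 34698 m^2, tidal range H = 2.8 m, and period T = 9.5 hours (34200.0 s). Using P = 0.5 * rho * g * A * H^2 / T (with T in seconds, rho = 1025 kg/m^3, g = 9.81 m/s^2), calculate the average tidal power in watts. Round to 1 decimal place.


Convert period to seconds: T = 9.5 * 3600 = 34200.0 s
H^2 = 2.8^2 = 7.84
P = 0.5 * rho * g * A * H^2 / T
P = 0.5 * 1025 * 9.81 * 34698 * 7.84 / 34200.0
P = 39990.5 W

39990.5


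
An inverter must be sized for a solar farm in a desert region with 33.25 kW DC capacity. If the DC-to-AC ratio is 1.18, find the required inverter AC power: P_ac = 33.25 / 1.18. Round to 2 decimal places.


The inverter AC capacity is determined by the DC/AC ratio.
Given: P_dc = 33.25 kW, DC/AC ratio = 1.18
P_ac = P_dc / ratio = 33.25 / 1.18
P_ac = 28.18 kW

28.18


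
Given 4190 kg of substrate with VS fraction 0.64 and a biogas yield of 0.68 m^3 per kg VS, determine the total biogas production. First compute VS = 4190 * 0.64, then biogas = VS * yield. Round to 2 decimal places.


Compute volatile solids:
  VS = mass * VS_fraction = 4190 * 0.64 = 2681.6 kg
Calculate biogas volume:
  Biogas = VS * specific_yield = 2681.6 * 0.68
  Biogas = 1823.49 m^3

1823.49


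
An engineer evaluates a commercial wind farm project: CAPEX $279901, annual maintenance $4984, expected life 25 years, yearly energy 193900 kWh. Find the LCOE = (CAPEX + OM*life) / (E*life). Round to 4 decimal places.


Total cost = CAPEX + OM * lifetime = 279901 + 4984 * 25 = 279901 + 124600 = 404501
Total generation = annual * lifetime = 193900 * 25 = 4847500 kWh
LCOE = 404501 / 4847500
LCOE = 0.0834 $/kWh

0.0834


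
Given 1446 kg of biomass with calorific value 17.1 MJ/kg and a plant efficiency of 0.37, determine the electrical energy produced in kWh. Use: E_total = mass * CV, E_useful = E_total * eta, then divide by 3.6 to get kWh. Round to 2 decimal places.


Total energy = mass * CV = 1446 * 17.1 = 24726.6 MJ
Useful energy = total * eta = 24726.6 * 0.37 = 9148.84 MJ
Convert to kWh: 9148.84 / 3.6
Useful energy = 2541.35 kWh

2541.35


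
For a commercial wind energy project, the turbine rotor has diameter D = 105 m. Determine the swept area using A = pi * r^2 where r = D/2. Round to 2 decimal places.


Compute the rotor radius:
  r = D / 2 = 105 / 2 = 52.5 m
Calculate swept area:
  A = pi * r^2 = pi * 52.5^2
  A = 8659.01 m^2

8659.01


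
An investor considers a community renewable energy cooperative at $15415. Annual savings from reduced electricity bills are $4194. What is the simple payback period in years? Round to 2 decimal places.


Simple payback period = initial cost / annual savings
Payback = 15415 / 4194
Payback = 3.68 years

3.68


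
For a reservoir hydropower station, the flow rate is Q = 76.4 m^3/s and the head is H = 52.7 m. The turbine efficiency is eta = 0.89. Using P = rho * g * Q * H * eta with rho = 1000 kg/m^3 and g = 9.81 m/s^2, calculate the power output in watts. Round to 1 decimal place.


Apply the hydropower formula P = rho * g * Q * H * eta
rho * g = 1000 * 9.81 = 9810.0
P = 9810.0 * 76.4 * 52.7 * 0.89
P = 35153048.1 W

35153048.1


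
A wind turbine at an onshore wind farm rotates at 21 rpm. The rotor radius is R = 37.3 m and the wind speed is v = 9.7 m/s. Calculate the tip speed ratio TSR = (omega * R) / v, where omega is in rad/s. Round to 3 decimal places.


Convert rotational speed to rad/s:
  omega = 21 * 2 * pi / 60 = 2.1991 rad/s
Compute tip speed:
  v_tip = omega * R = 2.1991 * 37.3 = 82.027 m/s
Tip speed ratio:
  TSR = v_tip / v_wind = 82.027 / 9.7 = 8.456

8.456


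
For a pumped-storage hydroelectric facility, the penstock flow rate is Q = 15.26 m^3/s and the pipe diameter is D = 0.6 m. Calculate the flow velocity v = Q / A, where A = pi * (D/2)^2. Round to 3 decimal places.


Compute pipe cross-sectional area:
  A = pi * (D/2)^2 = pi * (0.6/2)^2 = 0.2827 m^2
Calculate velocity:
  v = Q / A = 15.26 / 0.2827
  v = 53.971 m/s

53.971


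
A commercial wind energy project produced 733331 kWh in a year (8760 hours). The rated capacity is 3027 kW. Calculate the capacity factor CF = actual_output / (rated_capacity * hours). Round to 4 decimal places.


Capacity factor = actual output / maximum possible output
Maximum possible = rated * hours = 3027 * 8760 = 26516520 kWh
CF = 733331 / 26516520
CF = 0.0277

0.0277


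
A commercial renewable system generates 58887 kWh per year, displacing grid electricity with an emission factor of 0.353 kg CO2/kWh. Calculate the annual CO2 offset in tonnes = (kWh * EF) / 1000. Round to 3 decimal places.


CO2 offset in kg = generation * emission_factor
CO2 offset = 58887 * 0.353 = 20787.11 kg
Convert to tonnes:
  CO2 offset = 20787.11 / 1000 = 20.787 tonnes

20.787


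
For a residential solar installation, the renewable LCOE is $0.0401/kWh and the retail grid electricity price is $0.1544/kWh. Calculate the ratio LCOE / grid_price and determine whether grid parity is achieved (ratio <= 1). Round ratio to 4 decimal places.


Compare LCOE to grid price:
  LCOE = $0.0401/kWh, Grid price = $0.1544/kWh
  Ratio = LCOE / grid_price = 0.0401 / 0.1544 = 0.2597
  Grid parity achieved (ratio <= 1)? yes

0.2597


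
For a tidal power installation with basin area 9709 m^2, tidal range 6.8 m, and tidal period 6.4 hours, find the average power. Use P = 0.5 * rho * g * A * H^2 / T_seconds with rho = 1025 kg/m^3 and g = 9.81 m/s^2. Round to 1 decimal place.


Convert period to seconds: T = 6.4 * 3600 = 23040.0 s
H^2 = 6.8^2 = 46.24
P = 0.5 * rho * g * A * H^2 / T
P = 0.5 * 1025 * 9.81 * 9709 * 46.24 / 23040.0
P = 97965.4 W

97965.4


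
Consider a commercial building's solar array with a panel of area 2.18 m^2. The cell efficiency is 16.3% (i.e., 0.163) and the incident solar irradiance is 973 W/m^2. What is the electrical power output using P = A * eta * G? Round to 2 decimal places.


Use the solar power formula P = A * eta * G.
Given: A = 2.18 m^2, eta = 0.163, G = 973 W/m^2
P = 2.18 * 0.163 * 973
P = 345.75 W

345.75


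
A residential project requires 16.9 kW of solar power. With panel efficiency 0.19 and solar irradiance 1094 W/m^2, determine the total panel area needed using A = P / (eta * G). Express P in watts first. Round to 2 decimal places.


Convert target power to watts: P = 16.9 * 1000 = 16900.0 W
Compute denominator: eta * G = 0.19 * 1094 = 207.86
Required area A = P / (eta * G) = 16900.0 / 207.86
A = 81.30 m^2

81.30


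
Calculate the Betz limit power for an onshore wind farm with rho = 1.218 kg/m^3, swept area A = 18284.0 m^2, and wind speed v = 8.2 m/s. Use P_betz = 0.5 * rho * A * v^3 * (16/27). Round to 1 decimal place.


The Betz coefficient Cp_max = 16/27 = 0.5926
v^3 = 8.2^3 = 551.368
P_betz = 0.5 * rho * A * v^3 * Cp_max
P_betz = 0.5 * 1.218 * 18284.0 * 551.368 * 0.5926
P_betz = 3638197.6 W

3638197.6


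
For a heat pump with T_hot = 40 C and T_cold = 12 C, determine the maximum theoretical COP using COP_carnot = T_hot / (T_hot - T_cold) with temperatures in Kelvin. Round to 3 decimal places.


Convert to Kelvin:
  T_hot = 40 + 273.15 = 313.15 K
  T_cold = 12 + 273.15 = 285.15 K
Apply Carnot COP formula:
  COP = T_hot_K / (T_hot_K - T_cold_K) = 313.15 / 28.0
  COP = 11.184

11.184


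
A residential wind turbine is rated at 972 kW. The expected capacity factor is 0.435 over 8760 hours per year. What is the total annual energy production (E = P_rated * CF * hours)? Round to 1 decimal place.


Annual energy = rated_kW * capacity_factor * hours_per_year
Given: P_rated = 972 kW, CF = 0.435, hours = 8760
E = 972 * 0.435 * 8760
E = 3703903.2 kWh

3703903.2


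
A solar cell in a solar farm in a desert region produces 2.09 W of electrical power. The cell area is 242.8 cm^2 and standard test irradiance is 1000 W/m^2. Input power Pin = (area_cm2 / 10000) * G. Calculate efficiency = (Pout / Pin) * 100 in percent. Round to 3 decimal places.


First compute the input power:
  Pin = area_cm2 / 10000 * G = 242.8 / 10000 * 1000 = 24.28 W
Then compute efficiency:
  Efficiency = (Pout / Pin) * 100 = (2.09 / 24.28) * 100
  Efficiency = 8.608%

8.608


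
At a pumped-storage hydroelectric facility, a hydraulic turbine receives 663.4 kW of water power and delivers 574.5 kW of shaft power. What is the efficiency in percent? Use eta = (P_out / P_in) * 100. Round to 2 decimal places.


Turbine efficiency = (output power / input power) * 100
eta = (574.5 / 663.4) * 100
eta = 86.60%

86.60


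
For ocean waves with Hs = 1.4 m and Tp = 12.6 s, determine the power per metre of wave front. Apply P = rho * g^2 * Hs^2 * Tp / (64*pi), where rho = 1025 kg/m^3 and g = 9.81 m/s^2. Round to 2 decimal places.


Apply wave power formula:
  g^2 = 9.81^2 = 96.2361
  Hs^2 = 1.4^2 = 1.96
  Numerator = rho * g^2 * Hs^2 * Tp = 1025 * 96.2361 * 1.96 * 12.6 = 2436062.89
  Denominator = 64 * pi = 201.0619
  P = 2436062.89 / 201.0619 = 12115.98 W/m

12115.98


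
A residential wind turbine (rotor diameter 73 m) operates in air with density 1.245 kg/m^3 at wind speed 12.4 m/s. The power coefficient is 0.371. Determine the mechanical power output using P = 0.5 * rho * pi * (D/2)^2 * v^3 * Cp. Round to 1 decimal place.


Step 1 -- Compute swept area:
  A = pi * (D/2)^2 = pi * (73/2)^2 = 4185.39 m^2
Step 2 -- Apply wind power equation:
  P = 0.5 * rho * A * v^3 * Cp
  v^3 = 12.4^3 = 1906.624
  P = 0.5 * 1.245 * 4185.39 * 1906.624 * 0.371
  P = 1842951.6 W

1842951.6


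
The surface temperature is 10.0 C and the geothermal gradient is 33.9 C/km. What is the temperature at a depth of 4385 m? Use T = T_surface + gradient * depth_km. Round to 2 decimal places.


Convert depth to km: 4385 / 1000 = 4.385 km
Temperature increase = gradient * depth_km = 33.9 * 4.385 = 148.65 C
Temperature at depth = T_surface + delta_T = 10.0 + 148.65
T = 158.65 C

158.65


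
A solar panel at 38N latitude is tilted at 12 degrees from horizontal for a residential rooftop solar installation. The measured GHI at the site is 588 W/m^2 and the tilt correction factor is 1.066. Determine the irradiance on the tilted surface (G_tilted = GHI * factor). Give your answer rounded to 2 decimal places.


Identify the given values:
  GHI = 588 W/m^2, tilt correction factor = 1.066
Apply the formula G_tilted = GHI * factor:
  G_tilted = 588 * 1.066
  G_tilted = 626.81 W/m^2

626.81


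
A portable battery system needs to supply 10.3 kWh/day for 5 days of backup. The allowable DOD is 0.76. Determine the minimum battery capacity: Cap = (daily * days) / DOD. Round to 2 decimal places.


Total energy needed = daily * days = 10.3 * 5 = 51.5 kWh
Account for depth of discharge:
  Cap = total_energy / DOD = 51.5 / 0.76
  Cap = 67.76 kWh

67.76


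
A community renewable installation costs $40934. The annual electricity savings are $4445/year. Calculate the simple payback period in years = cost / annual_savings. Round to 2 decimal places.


Simple payback period = initial cost / annual savings
Payback = 40934 / 4445
Payback = 9.21 years

9.21


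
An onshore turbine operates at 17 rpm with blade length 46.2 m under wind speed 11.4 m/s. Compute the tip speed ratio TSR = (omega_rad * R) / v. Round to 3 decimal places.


Convert rotational speed to rad/s:
  omega = 17 * 2 * pi / 60 = 1.7802 rad/s
Compute tip speed:
  v_tip = omega * R = 1.7802 * 46.2 = 82.247 m/s
Tip speed ratio:
  TSR = v_tip / v_wind = 82.247 / 11.4 = 7.215

7.215


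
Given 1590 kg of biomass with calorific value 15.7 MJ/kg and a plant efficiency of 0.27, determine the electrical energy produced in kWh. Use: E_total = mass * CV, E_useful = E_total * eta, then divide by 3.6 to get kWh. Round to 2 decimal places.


Total energy = mass * CV = 1590 * 15.7 = 24963.0 MJ
Useful energy = total * eta = 24963.0 * 0.27 = 6740.01 MJ
Convert to kWh: 6740.01 / 3.6
Useful energy = 1872.23 kWh

1872.23


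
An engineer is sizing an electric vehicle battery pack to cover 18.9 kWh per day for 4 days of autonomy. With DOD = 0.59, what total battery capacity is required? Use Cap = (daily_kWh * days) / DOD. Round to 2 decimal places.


Total energy needed = daily * days = 18.9 * 4 = 75.6 kWh
Account for depth of discharge:
  Cap = total_energy / DOD = 75.6 / 0.59
  Cap = 128.14 kWh

128.14


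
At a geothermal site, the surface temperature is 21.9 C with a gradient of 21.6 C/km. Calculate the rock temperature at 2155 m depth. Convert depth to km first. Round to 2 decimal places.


Convert depth to km: 2155 / 1000 = 2.155 km
Temperature increase = gradient * depth_km = 21.6 * 2.155 = 46.55 C
Temperature at depth = T_surface + delta_T = 21.9 + 46.55
T = 68.45 C

68.45


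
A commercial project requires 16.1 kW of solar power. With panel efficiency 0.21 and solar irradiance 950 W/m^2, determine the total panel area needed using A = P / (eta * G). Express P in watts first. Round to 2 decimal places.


Convert target power to watts: P = 16.1 * 1000 = 16100.0 W
Compute denominator: eta * G = 0.21 * 950 = 199.5
Required area A = P / (eta * G) = 16100.0 / 199.5
A = 80.70 m^2

80.70


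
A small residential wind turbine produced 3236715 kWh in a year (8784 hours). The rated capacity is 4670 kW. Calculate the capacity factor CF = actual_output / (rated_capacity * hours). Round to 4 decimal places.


Capacity factor = actual output / maximum possible output
Maximum possible = rated * hours = 4670 * 8784 = 41021280 kWh
CF = 3236715 / 41021280
CF = 0.0789

0.0789


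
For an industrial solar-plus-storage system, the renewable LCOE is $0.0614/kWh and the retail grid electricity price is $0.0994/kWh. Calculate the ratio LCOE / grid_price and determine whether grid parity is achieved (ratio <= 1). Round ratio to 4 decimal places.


Compare LCOE to grid price:
  LCOE = $0.0614/kWh, Grid price = $0.0994/kWh
  Ratio = LCOE / grid_price = 0.0614 / 0.0994 = 0.6177
  Grid parity achieved (ratio <= 1)? yes

0.6177


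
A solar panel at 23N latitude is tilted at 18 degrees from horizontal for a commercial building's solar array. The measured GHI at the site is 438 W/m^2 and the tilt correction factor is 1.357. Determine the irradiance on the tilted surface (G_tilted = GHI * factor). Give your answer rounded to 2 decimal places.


Identify the given values:
  GHI = 438 W/m^2, tilt correction factor = 1.357
Apply the formula G_tilted = GHI * factor:
  G_tilted = 438 * 1.357
  G_tilted = 594.37 W/m^2

594.37


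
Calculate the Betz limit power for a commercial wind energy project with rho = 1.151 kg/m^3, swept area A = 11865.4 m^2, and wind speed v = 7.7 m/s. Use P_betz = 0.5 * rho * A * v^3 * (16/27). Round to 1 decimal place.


The Betz coefficient Cp_max = 16/27 = 0.5926
v^3 = 7.7^3 = 456.533
P_betz = 0.5 * rho * A * v^3 * Cp_max
P_betz = 0.5 * 1.151 * 11865.4 * 456.533 * 0.5926
P_betz = 1847379.4 W

1847379.4


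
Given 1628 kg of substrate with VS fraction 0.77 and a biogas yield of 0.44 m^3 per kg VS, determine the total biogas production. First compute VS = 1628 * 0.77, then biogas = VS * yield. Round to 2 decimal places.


Compute volatile solids:
  VS = mass * VS_fraction = 1628 * 0.77 = 1253.56 kg
Calculate biogas volume:
  Biogas = VS * specific_yield = 1253.56 * 0.44
  Biogas = 551.57 m^3

551.57


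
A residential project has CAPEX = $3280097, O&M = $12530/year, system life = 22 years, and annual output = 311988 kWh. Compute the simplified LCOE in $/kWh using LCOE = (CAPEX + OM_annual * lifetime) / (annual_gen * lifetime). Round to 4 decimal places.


Total cost = CAPEX + OM * lifetime = 3280097 + 12530 * 22 = 3280097 + 275660 = 3555757
Total generation = annual * lifetime = 311988 * 22 = 6863736 kWh
LCOE = 3555757 / 6863736
LCOE = 0.5180 $/kWh

0.5180


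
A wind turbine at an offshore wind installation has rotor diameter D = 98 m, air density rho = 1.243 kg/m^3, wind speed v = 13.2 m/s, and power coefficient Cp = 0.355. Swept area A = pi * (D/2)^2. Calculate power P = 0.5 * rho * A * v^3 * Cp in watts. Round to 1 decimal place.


Step 1 -- Compute swept area:
  A = pi * (D/2)^2 = pi * (98/2)^2 = 7542.96 m^2
Step 2 -- Apply wind power equation:
  P = 0.5 * rho * A * v^3 * Cp
  v^3 = 13.2^3 = 2299.968
  P = 0.5 * 1.243 * 7542.96 * 2299.968 * 0.355
  P = 3827659.6 W

3827659.6


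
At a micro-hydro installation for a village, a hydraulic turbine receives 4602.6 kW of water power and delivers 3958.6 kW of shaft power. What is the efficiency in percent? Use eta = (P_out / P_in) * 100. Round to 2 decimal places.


Turbine efficiency = (output power / input power) * 100
eta = (3958.6 / 4602.6) * 100
eta = 86.01%

86.01


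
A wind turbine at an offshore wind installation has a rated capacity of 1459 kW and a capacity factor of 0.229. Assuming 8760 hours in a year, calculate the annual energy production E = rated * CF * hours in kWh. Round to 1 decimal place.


Annual energy = rated_kW * capacity_factor * hours_per_year
Given: P_rated = 1459 kW, CF = 0.229, hours = 8760
E = 1459 * 0.229 * 8760
E = 2926812.4 kWh

2926812.4


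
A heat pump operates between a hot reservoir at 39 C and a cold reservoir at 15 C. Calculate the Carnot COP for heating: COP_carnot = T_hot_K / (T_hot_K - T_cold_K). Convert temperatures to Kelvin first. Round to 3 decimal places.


Convert to Kelvin:
  T_hot = 39 + 273.15 = 312.15 K
  T_cold = 15 + 273.15 = 288.15 K
Apply Carnot COP formula:
  COP = T_hot_K / (T_hot_K - T_cold_K) = 312.15 / 24.0
  COP = 13.006

13.006


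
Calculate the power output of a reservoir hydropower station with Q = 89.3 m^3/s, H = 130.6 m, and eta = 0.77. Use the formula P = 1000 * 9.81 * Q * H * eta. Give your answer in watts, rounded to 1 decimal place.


Apply the hydropower formula P = rho * g * Q * H * eta
rho * g = 1000 * 9.81 = 9810.0
P = 9810.0 * 89.3 * 130.6 * 0.77
P = 88095630.5 W

88095630.5


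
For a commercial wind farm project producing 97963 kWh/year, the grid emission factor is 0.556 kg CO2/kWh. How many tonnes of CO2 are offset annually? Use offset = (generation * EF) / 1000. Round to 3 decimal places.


CO2 offset in kg = generation * emission_factor
CO2 offset = 97963 * 0.556 = 54467.43 kg
Convert to tonnes:
  CO2 offset = 54467.43 / 1000 = 54.467 tonnes

54.467


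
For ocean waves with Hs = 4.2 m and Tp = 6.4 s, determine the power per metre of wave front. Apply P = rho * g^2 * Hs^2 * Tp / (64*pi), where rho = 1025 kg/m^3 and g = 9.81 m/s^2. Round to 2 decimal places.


Apply wave power formula:
  g^2 = 9.81^2 = 96.2361
  Hs^2 = 4.2^2 = 17.64
  Numerator = rho * g^2 * Hs^2 * Tp = 1025 * 96.2361 * 17.64 * 6.4 = 11136287.51
  Denominator = 64 * pi = 201.0619
  P = 11136287.51 / 201.0619 = 55387.35 W/m

55387.35
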